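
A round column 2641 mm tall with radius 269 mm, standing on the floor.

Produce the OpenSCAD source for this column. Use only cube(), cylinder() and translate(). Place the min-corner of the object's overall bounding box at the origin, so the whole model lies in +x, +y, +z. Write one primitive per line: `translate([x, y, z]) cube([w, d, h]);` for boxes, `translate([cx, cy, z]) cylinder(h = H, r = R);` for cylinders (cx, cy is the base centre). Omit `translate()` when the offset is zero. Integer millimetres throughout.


translate([269, 269, 0]) cylinder(h = 2641, r = 269);


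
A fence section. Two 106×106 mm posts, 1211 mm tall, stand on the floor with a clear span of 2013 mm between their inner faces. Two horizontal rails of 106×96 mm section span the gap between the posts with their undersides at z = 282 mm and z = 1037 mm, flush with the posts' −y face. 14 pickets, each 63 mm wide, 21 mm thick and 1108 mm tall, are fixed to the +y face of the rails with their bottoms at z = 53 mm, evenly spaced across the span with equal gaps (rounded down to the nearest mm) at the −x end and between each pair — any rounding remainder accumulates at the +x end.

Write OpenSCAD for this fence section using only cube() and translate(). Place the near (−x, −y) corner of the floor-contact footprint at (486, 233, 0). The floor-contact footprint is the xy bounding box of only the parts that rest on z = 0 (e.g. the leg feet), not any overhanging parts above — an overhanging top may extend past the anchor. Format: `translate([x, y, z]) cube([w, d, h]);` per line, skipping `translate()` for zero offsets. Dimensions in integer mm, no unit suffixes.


translate([486, 233, 0]) cube([106, 106, 1211]);
translate([2605, 233, 0]) cube([106, 106, 1211]);
translate([592, 233, 282]) cube([2013, 106, 96]);
translate([592, 233, 1037]) cube([2013, 106, 96]);
translate([667, 339, 53]) cube([63, 21, 1108]);
translate([805, 339, 53]) cube([63, 21, 1108]);
translate([943, 339, 53]) cube([63, 21, 1108]);
translate([1081, 339, 53]) cube([63, 21, 1108]);
translate([1219, 339, 53]) cube([63, 21, 1108]);
translate([1357, 339, 53]) cube([63, 21, 1108]);
translate([1495, 339, 53]) cube([63, 21, 1108]);
translate([1633, 339, 53]) cube([63, 21, 1108]);
translate([1771, 339, 53]) cube([63, 21, 1108]);
translate([1909, 339, 53]) cube([63, 21, 1108]);
translate([2047, 339, 53]) cube([63, 21, 1108]);
translate([2185, 339, 53]) cube([63, 21, 1108]);
translate([2323, 339, 53]) cube([63, 21, 1108]);
translate([2461, 339, 53]) cube([63, 21, 1108]);


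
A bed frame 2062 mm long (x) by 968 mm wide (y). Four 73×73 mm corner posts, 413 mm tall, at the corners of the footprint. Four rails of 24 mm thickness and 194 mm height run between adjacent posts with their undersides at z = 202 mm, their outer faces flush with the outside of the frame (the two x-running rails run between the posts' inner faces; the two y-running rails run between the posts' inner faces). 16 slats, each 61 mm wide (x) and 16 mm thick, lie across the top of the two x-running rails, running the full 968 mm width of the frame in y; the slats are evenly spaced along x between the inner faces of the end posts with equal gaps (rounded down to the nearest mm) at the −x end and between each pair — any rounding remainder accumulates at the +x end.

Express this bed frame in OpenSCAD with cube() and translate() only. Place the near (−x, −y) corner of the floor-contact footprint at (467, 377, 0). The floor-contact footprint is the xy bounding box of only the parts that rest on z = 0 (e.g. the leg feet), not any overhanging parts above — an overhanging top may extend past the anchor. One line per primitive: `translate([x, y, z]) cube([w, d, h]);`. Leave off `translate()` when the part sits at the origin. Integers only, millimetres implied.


translate([467, 377, 0]) cube([73, 73, 413]);
translate([467, 1272, 0]) cube([73, 73, 413]);
translate([2456, 377, 0]) cube([73, 73, 413]);
translate([2456, 1272, 0]) cube([73, 73, 413]);
translate([540, 377, 202]) cube([1916, 24, 194]);
translate([540, 1321, 202]) cube([1916, 24, 194]);
translate([467, 450, 202]) cube([24, 822, 194]);
translate([2505, 450, 202]) cube([24, 822, 194]);
translate([595, 377, 396]) cube([61, 968, 16]);
translate([711, 377, 396]) cube([61, 968, 16]);
translate([827, 377, 396]) cube([61, 968, 16]);
translate([943, 377, 396]) cube([61, 968, 16]);
translate([1059, 377, 396]) cube([61, 968, 16]);
translate([1175, 377, 396]) cube([61, 968, 16]);
translate([1291, 377, 396]) cube([61, 968, 16]);
translate([1407, 377, 396]) cube([61, 968, 16]);
translate([1523, 377, 396]) cube([61, 968, 16]);
translate([1639, 377, 396]) cube([61, 968, 16]);
translate([1755, 377, 396]) cube([61, 968, 16]);
translate([1871, 377, 396]) cube([61, 968, 16]);
translate([1987, 377, 396]) cube([61, 968, 16]);
translate([2103, 377, 396]) cube([61, 968, 16]);
translate([2219, 377, 396]) cube([61, 968, 16]);
translate([2335, 377, 396]) cube([61, 968, 16]);


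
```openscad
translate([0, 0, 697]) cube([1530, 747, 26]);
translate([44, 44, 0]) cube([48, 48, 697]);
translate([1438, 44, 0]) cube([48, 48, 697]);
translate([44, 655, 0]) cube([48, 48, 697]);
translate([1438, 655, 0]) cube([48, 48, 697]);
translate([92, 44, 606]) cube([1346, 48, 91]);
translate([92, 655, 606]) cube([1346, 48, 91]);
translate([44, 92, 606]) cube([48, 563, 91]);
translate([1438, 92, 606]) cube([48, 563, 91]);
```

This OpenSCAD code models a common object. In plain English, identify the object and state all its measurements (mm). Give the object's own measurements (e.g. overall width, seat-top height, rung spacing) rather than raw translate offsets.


A table: top 1530 mm (x) × 747 mm (y), 26 mm thick, upper face at z = 723 mm, on four 48×48 mm square legs, each inset 44 mm from the nearest pair of top edges from z = 0 to the bottom of the top. Four apron rails, 48 mm thick and 91 mm tall, run between adjacent legs with their top edges flush with the underside of the top and their outer faces flush with the legs' outer faces.


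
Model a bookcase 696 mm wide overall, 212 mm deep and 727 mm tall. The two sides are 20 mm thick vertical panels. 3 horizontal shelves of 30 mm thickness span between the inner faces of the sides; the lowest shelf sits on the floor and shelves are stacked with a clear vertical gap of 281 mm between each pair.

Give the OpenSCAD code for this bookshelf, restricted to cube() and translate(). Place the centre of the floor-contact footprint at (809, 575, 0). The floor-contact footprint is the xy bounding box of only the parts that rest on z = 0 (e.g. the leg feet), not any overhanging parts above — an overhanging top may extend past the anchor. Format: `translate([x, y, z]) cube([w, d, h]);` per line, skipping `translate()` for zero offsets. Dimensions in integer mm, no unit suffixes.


translate([461, 469, 0]) cube([20, 212, 727]);
translate([1137, 469, 0]) cube([20, 212, 727]);
translate([481, 469, 0]) cube([656, 212, 30]);
translate([481, 469, 311]) cube([656, 212, 30]);
translate([481, 469, 622]) cube([656, 212, 30]);


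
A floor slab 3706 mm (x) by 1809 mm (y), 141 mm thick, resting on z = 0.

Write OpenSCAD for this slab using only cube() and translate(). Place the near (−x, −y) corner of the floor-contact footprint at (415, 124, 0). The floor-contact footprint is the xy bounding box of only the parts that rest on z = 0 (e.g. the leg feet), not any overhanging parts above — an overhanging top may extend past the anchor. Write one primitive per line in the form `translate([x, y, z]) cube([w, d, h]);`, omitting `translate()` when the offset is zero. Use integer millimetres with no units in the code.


translate([415, 124, 0]) cube([3706, 1809, 141]);


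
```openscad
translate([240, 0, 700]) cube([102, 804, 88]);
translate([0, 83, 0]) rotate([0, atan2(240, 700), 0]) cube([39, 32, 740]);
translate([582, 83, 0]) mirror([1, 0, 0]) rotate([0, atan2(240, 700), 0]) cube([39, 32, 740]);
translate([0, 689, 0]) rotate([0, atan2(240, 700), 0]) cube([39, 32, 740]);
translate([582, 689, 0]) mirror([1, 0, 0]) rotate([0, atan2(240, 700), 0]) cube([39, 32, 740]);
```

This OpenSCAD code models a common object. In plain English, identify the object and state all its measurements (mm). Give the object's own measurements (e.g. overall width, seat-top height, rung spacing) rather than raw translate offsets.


A sawhorse. A 102×804×88 mm beam (x, y, z) sits on two A-frame leg pairs. Each pair is two raked legs of 39×32 mm section (32 mm along y) splaying symmetrically in x. Each leg rises 700 mm vertically over 240 mm of horizontal reach and is 740 mm long along its own axis. Every leg's outer bottom edge rests on the floor and its outer top edge meets a bottom edge of the beam — the left legs (tilting toward +x) meet the beam's −x bottom edge, the right legs (their mirror images, tilting toward −x) meet its +x bottom edge — so the leg tops tuck under the beam, the beam's underside is 700 mm above the floor, and the feet are 582 mm apart outside-to-outside with the beam centred between them. The two leg pairs are set in 83 mm from either end of the beam.


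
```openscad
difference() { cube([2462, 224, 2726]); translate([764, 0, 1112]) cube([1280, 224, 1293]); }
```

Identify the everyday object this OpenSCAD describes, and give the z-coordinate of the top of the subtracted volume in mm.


A wall with a window opening. The window head height is 2405 mm.

A wall with a rectangular opening subtracted — a window. Sill at z = 1112, opening 1293 mm tall, so the head is at 1112 + 1293 = 2405 mm.


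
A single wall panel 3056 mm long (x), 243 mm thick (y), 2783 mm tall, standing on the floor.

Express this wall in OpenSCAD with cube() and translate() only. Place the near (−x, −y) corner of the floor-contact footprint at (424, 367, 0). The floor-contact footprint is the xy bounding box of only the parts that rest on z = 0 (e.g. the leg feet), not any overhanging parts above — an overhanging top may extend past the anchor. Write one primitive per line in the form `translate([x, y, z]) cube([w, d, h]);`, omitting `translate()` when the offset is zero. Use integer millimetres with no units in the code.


translate([424, 367, 0]) cube([3056, 243, 2783]);


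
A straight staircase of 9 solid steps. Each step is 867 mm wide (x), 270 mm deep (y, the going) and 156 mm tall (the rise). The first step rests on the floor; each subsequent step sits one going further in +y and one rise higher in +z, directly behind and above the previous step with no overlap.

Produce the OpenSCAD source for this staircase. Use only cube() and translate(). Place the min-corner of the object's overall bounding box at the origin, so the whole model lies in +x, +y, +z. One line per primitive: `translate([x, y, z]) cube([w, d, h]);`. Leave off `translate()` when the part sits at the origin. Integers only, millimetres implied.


cube([867, 270, 156]);
translate([0, 270, 156]) cube([867, 270, 156]);
translate([0, 540, 312]) cube([867, 270, 156]);
translate([0, 810, 468]) cube([867, 270, 156]);
translate([0, 1080, 624]) cube([867, 270, 156]);
translate([0, 1350, 780]) cube([867, 270, 156]);
translate([0, 1620, 936]) cube([867, 270, 156]);
translate([0, 1890, 1092]) cube([867, 270, 156]);
translate([0, 2160, 1248]) cube([867, 270, 156]);


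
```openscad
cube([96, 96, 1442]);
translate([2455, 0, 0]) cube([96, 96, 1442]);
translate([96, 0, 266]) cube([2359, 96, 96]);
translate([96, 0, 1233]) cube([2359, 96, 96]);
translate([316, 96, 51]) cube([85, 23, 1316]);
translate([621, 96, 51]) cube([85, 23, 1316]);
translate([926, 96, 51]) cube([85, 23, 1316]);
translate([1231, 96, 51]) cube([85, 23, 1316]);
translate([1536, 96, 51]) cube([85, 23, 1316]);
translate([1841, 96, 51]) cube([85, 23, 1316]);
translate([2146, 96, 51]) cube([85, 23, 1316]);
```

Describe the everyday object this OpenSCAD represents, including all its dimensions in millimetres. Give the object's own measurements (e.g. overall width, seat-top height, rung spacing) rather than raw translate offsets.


A fence section. Two 96×96 mm posts, 1442 mm tall, stand on the floor with a clear span of 2359 mm between their inner faces. Two horizontal rails of 96×96 mm section span the gap between the posts with their undersides at z = 266 mm and z = 1233 mm, flush with the posts' −y face. 7 pickets, each 85 mm wide, 23 mm thick and 1316 mm tall, are fixed to the +y face of the rails with their bottoms at z = 51 mm, spaced across the span with a 220 mm gap after the −x post and between neighbouring pickets, with 224 mm left before the +x post.


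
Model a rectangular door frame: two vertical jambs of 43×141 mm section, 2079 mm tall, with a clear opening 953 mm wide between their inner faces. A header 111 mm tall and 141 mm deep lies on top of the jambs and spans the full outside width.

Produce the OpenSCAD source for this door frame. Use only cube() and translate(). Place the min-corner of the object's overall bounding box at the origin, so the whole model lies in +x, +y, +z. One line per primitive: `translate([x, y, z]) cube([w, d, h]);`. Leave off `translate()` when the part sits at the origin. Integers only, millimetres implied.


cube([43, 141, 2079]);
translate([996, 0, 0]) cube([43, 141, 2079]);
translate([0, 0, 2079]) cube([1039, 141, 111]);


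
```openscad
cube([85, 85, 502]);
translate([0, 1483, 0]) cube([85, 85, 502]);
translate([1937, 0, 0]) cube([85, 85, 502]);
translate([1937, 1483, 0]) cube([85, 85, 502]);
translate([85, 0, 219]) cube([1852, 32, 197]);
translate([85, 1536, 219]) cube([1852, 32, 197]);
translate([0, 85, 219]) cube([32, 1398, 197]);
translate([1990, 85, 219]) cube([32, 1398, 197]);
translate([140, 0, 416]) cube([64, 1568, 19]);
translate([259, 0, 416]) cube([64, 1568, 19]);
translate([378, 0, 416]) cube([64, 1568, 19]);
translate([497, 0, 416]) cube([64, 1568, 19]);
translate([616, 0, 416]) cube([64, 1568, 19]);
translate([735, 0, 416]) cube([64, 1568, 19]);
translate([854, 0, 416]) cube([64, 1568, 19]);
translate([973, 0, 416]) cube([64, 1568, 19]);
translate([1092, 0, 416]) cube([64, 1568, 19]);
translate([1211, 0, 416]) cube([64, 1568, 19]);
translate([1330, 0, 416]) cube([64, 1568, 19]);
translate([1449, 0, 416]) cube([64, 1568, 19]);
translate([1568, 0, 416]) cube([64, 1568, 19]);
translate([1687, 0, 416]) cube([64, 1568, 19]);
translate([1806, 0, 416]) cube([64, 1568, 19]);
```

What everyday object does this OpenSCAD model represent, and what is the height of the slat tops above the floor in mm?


A bed frame. The slat-top height is 435 mm.

Four posts, four rails, and a row of slats — a bed frame. Slats sit on the rails at z = 219 + 197 = 416; with slat thickness 19, the top is 435 mm.


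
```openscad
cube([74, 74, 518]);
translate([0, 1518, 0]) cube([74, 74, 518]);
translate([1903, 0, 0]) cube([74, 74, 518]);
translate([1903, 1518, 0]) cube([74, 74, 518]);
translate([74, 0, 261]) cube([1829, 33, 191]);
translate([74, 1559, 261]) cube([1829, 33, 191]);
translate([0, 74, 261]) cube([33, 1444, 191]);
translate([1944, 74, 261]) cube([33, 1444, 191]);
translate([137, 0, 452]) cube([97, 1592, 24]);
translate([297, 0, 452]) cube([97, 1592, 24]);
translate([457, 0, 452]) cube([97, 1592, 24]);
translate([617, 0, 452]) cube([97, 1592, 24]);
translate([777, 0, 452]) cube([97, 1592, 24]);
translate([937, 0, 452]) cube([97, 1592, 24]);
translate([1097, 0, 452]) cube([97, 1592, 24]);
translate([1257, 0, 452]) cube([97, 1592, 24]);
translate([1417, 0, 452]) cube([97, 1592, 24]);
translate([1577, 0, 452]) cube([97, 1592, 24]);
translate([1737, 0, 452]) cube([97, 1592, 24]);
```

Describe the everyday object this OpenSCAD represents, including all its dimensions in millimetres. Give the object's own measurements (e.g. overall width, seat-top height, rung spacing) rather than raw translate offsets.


A bed frame 1977 mm long (x) by 1592 mm wide (y). Four 74×74 mm corner posts, 518 mm tall, at the corners of the footprint. Four rails of 33 mm thickness and 191 mm height run between adjacent posts with their undersides at z = 261 mm, their outer faces flush with the outside of the frame (the two x-running rails run between the posts' inner faces; the two y-running rails run between the posts' inner faces). 11 slats, each 97 mm wide (x) and 24 mm thick, lie across the top of the two x-running rails, running the full 1592 mm width of the frame in y; along x they sit between the end posts with a 63 mm gap after the −x posts and between neighbouring slats, leaving 69 mm before the +x posts.


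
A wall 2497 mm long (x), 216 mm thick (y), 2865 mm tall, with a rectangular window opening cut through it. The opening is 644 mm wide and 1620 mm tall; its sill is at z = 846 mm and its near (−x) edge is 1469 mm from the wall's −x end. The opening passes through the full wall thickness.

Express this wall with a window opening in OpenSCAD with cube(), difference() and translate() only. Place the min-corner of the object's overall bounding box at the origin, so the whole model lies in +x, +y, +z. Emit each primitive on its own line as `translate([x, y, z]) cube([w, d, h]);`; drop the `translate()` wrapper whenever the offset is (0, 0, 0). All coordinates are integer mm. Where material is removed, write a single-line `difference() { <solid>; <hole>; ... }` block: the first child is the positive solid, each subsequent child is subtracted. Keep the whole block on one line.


difference() { cube([2497, 216, 2865]); translate([1469, 0, 846]) cube([644, 216, 1620]); }


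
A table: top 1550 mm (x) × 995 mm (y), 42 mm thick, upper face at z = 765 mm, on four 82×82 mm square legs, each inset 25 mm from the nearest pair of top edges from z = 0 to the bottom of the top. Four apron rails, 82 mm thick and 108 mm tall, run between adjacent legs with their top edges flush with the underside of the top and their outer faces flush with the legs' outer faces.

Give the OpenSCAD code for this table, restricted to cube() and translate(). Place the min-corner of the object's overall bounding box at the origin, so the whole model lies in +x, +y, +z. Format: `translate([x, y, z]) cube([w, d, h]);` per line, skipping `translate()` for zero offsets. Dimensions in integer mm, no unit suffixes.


translate([0, 0, 723]) cube([1550, 995, 42]);
translate([25, 25, 0]) cube([82, 82, 723]);
translate([1443, 25, 0]) cube([82, 82, 723]);
translate([25, 888, 0]) cube([82, 82, 723]);
translate([1443, 888, 0]) cube([82, 82, 723]);
translate([107, 25, 615]) cube([1336, 82, 108]);
translate([107, 888, 615]) cube([1336, 82, 108]);
translate([25, 107, 615]) cube([82, 781, 108]);
translate([1443, 107, 615]) cube([82, 781, 108]);


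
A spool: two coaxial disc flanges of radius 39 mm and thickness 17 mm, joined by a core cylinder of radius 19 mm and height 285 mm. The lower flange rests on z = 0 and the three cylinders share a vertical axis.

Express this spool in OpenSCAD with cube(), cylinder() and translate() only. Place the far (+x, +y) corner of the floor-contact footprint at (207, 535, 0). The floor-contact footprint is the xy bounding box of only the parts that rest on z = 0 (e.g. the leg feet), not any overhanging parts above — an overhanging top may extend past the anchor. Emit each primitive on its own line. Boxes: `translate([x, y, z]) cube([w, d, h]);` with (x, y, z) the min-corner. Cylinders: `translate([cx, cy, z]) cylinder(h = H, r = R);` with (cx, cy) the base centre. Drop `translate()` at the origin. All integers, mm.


translate([168, 496, 0]) cylinder(h = 17, r = 39);
translate([168, 496, 17]) cylinder(h = 285, r = 19);
translate([168, 496, 302]) cylinder(h = 17, r = 39);


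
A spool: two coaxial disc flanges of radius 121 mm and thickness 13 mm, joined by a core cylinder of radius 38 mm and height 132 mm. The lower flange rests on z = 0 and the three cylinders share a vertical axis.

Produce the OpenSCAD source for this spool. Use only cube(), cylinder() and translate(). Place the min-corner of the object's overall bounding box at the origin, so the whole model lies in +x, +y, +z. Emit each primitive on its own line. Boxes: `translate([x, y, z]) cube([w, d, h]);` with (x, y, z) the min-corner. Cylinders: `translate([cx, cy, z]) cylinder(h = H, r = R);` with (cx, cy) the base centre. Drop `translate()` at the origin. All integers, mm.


translate([121, 121, 0]) cylinder(h = 13, r = 121);
translate([121, 121, 13]) cylinder(h = 132, r = 38);
translate([121, 121, 145]) cylinder(h = 13, r = 121);


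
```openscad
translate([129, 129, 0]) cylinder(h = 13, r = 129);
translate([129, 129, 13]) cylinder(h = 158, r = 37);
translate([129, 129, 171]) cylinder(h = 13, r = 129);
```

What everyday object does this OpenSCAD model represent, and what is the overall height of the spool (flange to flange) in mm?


A spool. The overall height is 184 mm.

Three coaxial cylinders, large–small–large — a spool. Two 13 mm flanges and a 158 mm core give 13 + 158 + 13 = 184 mm.


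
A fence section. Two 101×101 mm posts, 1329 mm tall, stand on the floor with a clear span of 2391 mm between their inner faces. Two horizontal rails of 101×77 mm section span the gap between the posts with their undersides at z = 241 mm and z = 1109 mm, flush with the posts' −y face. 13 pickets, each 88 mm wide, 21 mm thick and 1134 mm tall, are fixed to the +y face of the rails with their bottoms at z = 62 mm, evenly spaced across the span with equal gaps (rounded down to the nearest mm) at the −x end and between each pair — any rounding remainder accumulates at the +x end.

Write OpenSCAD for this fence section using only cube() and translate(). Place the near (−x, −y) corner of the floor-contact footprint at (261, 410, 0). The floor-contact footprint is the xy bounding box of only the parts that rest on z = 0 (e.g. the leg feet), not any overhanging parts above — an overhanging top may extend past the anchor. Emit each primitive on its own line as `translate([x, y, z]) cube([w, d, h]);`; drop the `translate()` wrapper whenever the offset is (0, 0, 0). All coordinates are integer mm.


translate([261, 410, 0]) cube([101, 101, 1329]);
translate([2753, 410, 0]) cube([101, 101, 1329]);
translate([362, 410, 241]) cube([2391, 101, 77]);
translate([362, 410, 1109]) cube([2391, 101, 77]);
translate([451, 511, 62]) cube([88, 21, 1134]);
translate([628, 511, 62]) cube([88, 21, 1134]);
translate([805, 511, 62]) cube([88, 21, 1134]);
translate([982, 511, 62]) cube([88, 21, 1134]);
translate([1159, 511, 62]) cube([88, 21, 1134]);
translate([1336, 511, 62]) cube([88, 21, 1134]);
translate([1513, 511, 62]) cube([88, 21, 1134]);
translate([1690, 511, 62]) cube([88, 21, 1134]);
translate([1867, 511, 62]) cube([88, 21, 1134]);
translate([2044, 511, 62]) cube([88, 21, 1134]);
translate([2221, 511, 62]) cube([88, 21, 1134]);
translate([2398, 511, 62]) cube([88, 21, 1134]);
translate([2575, 511, 62]) cube([88, 21, 1134]);


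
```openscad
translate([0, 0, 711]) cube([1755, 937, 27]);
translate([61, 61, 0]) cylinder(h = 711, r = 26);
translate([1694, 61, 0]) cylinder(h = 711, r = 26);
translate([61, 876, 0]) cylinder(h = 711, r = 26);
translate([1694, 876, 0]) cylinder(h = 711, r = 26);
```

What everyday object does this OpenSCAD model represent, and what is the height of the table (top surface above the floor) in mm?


A table. The table height is 738 mm.

A 1755×937×27 slab sits at z = 711 on four Ø52 mm round legs — a table. The top surface is at 711 + 27 = 738 mm.


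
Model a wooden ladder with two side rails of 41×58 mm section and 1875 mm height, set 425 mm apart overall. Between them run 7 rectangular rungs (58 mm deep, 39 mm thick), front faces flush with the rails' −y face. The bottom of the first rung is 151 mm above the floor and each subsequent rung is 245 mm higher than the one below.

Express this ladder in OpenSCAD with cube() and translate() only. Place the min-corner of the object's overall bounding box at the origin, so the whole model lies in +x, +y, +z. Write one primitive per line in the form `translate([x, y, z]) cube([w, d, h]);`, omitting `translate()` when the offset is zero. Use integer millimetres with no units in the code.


cube([41, 58, 1875]);
translate([384, 0, 0]) cube([41, 58, 1875]);
translate([41, 0, 151]) cube([343, 58, 39]);
translate([41, 0, 396]) cube([343, 58, 39]);
translate([41, 0, 641]) cube([343, 58, 39]);
translate([41, 0, 886]) cube([343, 58, 39]);
translate([41, 0, 1131]) cube([343, 58, 39]);
translate([41, 0, 1376]) cube([343, 58, 39]);
translate([41, 0, 1621]) cube([343, 58, 39]);


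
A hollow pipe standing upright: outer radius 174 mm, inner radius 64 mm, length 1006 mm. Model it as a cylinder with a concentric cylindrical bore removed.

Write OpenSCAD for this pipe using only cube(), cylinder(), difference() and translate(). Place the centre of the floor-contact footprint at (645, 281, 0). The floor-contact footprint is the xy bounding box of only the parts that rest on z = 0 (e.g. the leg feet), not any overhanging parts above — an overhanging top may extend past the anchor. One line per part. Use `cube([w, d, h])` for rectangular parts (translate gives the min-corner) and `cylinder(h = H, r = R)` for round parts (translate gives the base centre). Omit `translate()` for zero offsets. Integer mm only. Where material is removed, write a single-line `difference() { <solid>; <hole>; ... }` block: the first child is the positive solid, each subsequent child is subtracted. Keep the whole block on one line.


difference() { translate([645, 281, 0]) cylinder(h = 1006, r = 174); translate([645, 281, 0]) cylinder(h = 1006, r = 64); }


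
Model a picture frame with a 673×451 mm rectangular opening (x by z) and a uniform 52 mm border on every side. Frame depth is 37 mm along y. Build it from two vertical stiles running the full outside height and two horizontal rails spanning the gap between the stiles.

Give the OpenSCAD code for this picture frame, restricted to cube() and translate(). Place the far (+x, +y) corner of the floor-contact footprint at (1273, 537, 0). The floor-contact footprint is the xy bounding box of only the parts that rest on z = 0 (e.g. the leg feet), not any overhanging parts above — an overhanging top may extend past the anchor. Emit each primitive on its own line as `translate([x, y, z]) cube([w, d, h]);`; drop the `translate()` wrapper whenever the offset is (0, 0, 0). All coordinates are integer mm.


translate([496, 500, 0]) cube([52, 37, 555]);
translate([1221, 500, 0]) cube([52, 37, 555]);
translate([548, 500, 0]) cube([673, 37, 52]);
translate([548, 500, 503]) cube([673, 37, 52]);


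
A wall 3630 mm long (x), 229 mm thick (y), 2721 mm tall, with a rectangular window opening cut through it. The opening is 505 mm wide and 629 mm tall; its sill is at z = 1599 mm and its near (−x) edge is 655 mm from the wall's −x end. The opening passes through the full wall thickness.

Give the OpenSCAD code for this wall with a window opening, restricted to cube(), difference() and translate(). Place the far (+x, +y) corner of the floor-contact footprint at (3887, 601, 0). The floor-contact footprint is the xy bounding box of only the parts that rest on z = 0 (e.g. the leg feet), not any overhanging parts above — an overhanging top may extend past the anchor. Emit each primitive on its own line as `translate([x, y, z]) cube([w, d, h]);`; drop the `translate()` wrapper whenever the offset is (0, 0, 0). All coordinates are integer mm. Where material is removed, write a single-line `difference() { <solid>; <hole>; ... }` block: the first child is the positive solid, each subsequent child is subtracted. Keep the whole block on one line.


difference() { translate([257, 372, 0]) cube([3630, 229, 2721]); translate([912, 372, 1599]) cube([505, 229, 629]); }


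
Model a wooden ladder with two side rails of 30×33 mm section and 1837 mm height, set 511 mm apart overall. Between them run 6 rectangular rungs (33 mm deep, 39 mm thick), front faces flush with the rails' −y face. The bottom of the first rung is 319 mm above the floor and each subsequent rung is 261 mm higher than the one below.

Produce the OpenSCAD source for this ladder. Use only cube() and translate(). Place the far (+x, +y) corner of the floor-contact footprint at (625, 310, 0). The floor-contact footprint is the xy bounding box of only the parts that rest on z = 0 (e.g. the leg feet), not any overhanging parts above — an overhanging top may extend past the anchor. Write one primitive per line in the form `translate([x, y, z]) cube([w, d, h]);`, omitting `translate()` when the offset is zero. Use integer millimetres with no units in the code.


translate([114, 277, 0]) cube([30, 33, 1837]);
translate([595, 277, 0]) cube([30, 33, 1837]);
translate([144, 277, 319]) cube([451, 33, 39]);
translate([144, 277, 580]) cube([451, 33, 39]);
translate([144, 277, 841]) cube([451, 33, 39]);
translate([144, 277, 1102]) cube([451, 33, 39]);
translate([144, 277, 1363]) cube([451, 33, 39]);
translate([144, 277, 1624]) cube([451, 33, 39]);


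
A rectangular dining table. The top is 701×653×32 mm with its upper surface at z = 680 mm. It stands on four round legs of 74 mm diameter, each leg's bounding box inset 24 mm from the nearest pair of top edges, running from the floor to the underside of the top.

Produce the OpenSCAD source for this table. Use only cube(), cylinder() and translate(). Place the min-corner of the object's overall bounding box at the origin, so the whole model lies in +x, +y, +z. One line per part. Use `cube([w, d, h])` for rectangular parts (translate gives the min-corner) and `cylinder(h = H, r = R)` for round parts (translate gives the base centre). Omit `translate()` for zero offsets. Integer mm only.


// leg_h = 680 - 32 = 648
translate([0, 0, 648]) cube([701, 653, 32]);
translate([61, 61, 0]) cylinder(h = 648, r = 37);
translate([640, 61, 0]) cylinder(h = 648, r = 37);
translate([61, 592, 0]) cylinder(h = 648, r = 37);
translate([640, 592, 0]) cylinder(h = 648, r = 37);


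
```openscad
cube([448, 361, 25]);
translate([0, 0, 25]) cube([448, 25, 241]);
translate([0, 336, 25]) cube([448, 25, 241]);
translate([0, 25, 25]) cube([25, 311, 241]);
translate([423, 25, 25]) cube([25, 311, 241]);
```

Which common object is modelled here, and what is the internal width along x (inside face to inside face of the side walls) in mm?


An open box. The internal width is 398 mm.

A 448×361 base slab with four walls standing on it — an open box. The base is 448 mm wide and the walls are 25 mm thick, so the internal width is 448 − 2 × 25 = 398 mm.


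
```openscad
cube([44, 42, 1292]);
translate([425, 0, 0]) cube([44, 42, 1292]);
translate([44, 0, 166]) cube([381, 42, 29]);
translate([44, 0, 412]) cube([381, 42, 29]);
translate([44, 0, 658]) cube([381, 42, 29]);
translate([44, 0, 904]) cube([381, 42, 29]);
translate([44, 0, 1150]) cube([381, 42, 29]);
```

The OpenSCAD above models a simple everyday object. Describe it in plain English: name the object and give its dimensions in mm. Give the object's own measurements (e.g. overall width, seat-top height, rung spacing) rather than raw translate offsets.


A straight ladder. Two 44×42 mm vertical rails, 1292 mm tall, stand 469 mm apart (outside-to-outside) with their front faces coplanar on the −y side. 5 rungs, each 42 mm deep and 29 mm tall, span between the inner faces of the rails, front faces flush with the rails. The lowest rung's underside is at z = 166 mm and rungs are spaced 246 mm apart (underside to underside).


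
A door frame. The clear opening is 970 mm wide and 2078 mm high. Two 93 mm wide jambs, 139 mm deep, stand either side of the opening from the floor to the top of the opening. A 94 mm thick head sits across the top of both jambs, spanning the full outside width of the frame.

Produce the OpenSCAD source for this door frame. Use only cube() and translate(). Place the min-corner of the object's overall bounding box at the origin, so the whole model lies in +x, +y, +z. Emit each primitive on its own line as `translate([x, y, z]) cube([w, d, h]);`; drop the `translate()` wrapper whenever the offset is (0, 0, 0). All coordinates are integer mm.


cube([93, 139, 2078]);
translate([1063, 0, 0]) cube([93, 139, 2078]);
translate([0, 0, 2078]) cube([1156, 139, 94]);


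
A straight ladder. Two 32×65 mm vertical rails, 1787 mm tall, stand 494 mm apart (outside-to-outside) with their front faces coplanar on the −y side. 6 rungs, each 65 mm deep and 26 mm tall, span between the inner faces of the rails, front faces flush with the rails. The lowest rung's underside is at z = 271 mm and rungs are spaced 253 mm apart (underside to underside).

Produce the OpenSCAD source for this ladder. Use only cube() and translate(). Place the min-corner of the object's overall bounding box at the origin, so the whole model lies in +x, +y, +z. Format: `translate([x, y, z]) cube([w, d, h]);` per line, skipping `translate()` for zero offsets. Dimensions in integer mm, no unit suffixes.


// rung span = 494 - 2*32 = 430
// rung[k] z = 271 + k*253
cube([32, 65, 1787]);
translate([462, 0, 0]) cube([32, 65, 1787]);
translate([32, 0, 271]) cube([430, 65, 26]);
translate([32, 0, 524]) cube([430, 65, 26]);
translate([32, 0, 777]) cube([430, 65, 26]);
translate([32, 0, 1030]) cube([430, 65, 26]);
translate([32, 0, 1283]) cube([430, 65, 26]);
translate([32, 0, 1536]) cube([430, 65, 26]);


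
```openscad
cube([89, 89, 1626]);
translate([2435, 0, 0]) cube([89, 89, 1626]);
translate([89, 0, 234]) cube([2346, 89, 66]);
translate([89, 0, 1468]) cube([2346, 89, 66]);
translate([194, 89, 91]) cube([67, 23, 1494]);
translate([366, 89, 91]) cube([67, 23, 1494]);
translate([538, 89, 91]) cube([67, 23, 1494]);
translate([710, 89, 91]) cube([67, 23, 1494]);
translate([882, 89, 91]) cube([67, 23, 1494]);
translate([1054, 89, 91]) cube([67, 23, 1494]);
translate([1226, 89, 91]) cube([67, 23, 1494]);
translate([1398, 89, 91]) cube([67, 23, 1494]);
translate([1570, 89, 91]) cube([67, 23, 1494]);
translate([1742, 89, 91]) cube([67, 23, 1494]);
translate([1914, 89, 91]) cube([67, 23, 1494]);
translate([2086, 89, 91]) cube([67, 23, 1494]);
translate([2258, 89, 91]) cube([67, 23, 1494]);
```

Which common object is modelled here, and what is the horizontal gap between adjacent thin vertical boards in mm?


A fence section. The picket gap is 105 mm.

Two posts, two rails, 13 pickets — a fence section. Span 2346 mm holds 13 pickets of 67 mm with 14 equal gaps: ⌊(2346 − 13·67) / 14⌋ = 105 mm.


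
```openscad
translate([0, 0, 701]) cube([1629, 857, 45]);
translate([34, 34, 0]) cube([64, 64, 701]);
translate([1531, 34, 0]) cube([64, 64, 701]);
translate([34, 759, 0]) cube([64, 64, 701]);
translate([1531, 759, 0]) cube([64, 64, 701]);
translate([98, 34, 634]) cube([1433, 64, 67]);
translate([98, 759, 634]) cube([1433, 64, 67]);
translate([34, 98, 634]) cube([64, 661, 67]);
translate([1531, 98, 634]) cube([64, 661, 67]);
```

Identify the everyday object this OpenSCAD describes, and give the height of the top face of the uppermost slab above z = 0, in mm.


A table. The table height is 746 mm.

A 1629×857×45 slab sits at z = 701 on four 64 mm square posts — a table. The top surface is at 701 + 45 = 746 mm.


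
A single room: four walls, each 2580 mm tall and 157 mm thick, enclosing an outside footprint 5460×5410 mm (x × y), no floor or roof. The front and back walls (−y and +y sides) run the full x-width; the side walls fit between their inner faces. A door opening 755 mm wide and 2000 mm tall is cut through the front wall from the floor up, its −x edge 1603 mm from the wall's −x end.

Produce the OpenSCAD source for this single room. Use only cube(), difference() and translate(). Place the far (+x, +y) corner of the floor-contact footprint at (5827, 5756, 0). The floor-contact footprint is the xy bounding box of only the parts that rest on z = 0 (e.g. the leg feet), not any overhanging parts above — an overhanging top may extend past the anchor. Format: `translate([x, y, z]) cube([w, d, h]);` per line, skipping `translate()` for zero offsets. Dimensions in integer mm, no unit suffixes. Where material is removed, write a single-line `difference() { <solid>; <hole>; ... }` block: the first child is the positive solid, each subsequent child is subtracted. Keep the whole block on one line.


difference() { translate([367, 346, 0]) cube([5460, 157, 2580]); translate([1970, 346, 0]) cube([755, 157, 2000]); }
translate([367, 5599, 0]) cube([5460, 157, 2580]);
translate([367, 503, 0]) cube([157, 5096, 2580]);
translate([5670, 503, 0]) cube([157, 5096, 2580]);


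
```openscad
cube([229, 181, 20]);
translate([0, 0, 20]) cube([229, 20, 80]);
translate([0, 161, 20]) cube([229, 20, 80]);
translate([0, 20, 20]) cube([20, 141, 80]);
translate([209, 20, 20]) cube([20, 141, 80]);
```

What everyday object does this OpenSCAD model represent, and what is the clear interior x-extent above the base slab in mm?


An open box. The internal width is 189 mm.

A 229×181 base slab with four walls standing on it — an open box. The base is 229 mm wide and the walls are 20 mm thick, so the internal width is 229 − 2 × 20 = 189 mm.


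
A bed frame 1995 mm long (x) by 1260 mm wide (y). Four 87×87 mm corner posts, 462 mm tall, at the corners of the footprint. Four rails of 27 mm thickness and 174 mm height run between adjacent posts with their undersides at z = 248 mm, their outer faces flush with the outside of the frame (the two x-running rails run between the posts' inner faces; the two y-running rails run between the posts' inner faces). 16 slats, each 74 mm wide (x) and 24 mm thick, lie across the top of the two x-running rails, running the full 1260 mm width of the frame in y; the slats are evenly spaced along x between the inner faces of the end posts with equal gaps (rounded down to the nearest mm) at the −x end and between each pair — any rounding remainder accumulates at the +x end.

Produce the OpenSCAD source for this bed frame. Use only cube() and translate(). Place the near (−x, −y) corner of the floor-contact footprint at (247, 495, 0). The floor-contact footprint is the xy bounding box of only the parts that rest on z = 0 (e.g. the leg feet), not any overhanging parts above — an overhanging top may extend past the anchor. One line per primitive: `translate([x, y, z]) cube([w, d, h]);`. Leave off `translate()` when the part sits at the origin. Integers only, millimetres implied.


translate([247, 495, 0]) cube([87, 87, 462]);
translate([247, 1668, 0]) cube([87, 87, 462]);
translate([2155, 495, 0]) cube([87, 87, 462]);
translate([2155, 1668, 0]) cube([87, 87, 462]);
translate([334, 495, 248]) cube([1821, 27, 174]);
translate([334, 1728, 248]) cube([1821, 27, 174]);
translate([247, 582, 248]) cube([27, 1086, 174]);
translate([2215, 582, 248]) cube([27, 1086, 174]);
translate([371, 495, 422]) cube([74, 1260, 24]);
translate([482, 495, 422]) cube([74, 1260, 24]);
translate([593, 495, 422]) cube([74, 1260, 24]);
translate([704, 495, 422]) cube([74, 1260, 24]);
translate([815, 495, 422]) cube([74, 1260, 24]);
translate([926, 495, 422]) cube([74, 1260, 24]);
translate([1037, 495, 422]) cube([74, 1260, 24]);
translate([1148, 495, 422]) cube([74, 1260, 24]);
translate([1259, 495, 422]) cube([74, 1260, 24]);
translate([1370, 495, 422]) cube([74, 1260, 24]);
translate([1481, 495, 422]) cube([74, 1260, 24]);
translate([1592, 495, 422]) cube([74, 1260, 24]);
translate([1703, 495, 422]) cube([74, 1260, 24]);
translate([1814, 495, 422]) cube([74, 1260, 24]);
translate([1925, 495, 422]) cube([74, 1260, 24]);
translate([2036, 495, 422]) cube([74, 1260, 24]);


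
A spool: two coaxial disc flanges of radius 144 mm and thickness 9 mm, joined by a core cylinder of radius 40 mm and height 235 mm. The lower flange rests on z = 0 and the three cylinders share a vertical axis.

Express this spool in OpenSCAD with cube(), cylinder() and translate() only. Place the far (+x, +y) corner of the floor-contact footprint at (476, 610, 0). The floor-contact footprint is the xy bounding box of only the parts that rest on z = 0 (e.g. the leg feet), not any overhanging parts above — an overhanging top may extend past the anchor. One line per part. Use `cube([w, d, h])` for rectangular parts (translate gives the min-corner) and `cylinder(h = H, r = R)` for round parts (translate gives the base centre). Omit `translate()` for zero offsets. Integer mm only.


translate([332, 466, 0]) cylinder(h = 9, r = 144);
translate([332, 466, 9]) cylinder(h = 235, r = 40);
translate([332, 466, 244]) cylinder(h = 9, r = 144);
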